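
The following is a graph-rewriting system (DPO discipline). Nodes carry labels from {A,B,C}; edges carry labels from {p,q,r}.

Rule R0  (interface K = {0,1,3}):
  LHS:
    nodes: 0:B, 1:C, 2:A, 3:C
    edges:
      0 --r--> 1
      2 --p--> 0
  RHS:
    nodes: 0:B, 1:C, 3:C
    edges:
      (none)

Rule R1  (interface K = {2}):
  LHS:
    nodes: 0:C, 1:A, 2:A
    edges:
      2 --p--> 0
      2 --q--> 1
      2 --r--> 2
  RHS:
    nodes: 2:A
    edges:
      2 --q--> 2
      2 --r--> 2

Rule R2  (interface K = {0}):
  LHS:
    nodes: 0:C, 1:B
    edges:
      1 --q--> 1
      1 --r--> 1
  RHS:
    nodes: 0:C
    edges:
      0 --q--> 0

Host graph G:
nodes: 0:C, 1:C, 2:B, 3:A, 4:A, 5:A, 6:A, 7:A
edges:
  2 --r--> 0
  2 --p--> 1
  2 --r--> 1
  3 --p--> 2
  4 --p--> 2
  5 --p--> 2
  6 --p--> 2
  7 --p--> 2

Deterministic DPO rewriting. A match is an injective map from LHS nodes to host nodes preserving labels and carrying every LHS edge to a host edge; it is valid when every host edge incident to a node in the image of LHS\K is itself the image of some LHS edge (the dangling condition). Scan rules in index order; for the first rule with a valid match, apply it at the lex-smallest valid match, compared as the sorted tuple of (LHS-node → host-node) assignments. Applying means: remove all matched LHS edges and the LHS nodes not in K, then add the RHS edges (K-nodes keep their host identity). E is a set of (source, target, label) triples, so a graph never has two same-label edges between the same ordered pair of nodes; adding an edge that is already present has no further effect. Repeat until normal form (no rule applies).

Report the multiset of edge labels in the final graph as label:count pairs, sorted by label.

Answer: p:4

Steps:
start.  V:8 E:8  edges: 2-r->0 2-p->1 2-r->1 3-p->2 4-p->2 5-p->2 6-p->2 7-p->2
1. fire R0 via {0↦2, 1↦0, 2↦3, 3↦1}  →  V:7 E:6  edges: 2-p->1 2-r->1 4-p->2 5-p->2 6-p->2 7-p->2
2. fire R0 via {0↦2, 1↦1, 2↦4, 3↦0}  →  V:6 E:4  edges: 2-p->1 5-p->2 6-p->2 7-p->2
halt: no rule applies after step 2
NF edges: [(2, 1, 'p'), (5, 2, 'p'), (6, 2, 'p'), (7, 2, 'p')]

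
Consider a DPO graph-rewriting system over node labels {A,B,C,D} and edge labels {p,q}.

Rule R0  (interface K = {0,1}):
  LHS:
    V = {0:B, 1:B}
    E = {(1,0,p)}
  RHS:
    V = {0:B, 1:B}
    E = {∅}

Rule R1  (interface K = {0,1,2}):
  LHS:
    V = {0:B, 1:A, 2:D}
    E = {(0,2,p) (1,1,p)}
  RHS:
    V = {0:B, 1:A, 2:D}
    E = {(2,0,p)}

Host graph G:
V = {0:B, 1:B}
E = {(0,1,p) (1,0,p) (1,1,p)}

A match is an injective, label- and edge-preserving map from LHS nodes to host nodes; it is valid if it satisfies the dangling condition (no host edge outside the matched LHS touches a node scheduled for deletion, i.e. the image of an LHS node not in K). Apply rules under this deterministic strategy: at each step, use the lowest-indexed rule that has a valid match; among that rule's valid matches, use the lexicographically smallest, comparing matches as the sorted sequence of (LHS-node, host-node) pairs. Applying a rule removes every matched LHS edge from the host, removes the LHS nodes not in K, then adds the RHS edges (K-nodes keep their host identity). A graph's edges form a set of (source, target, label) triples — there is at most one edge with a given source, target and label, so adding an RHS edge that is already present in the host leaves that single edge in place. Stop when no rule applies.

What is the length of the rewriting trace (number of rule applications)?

Answer: 2

Rewrite trace:
[0] host  ⇒  2 nodes, 3 edges  {0-p->1 1-p->0 1-p->1}
[1] R0 @ {0↦0, 1↦1}  ⇒  2 nodes, 2 edges  {0-p->1 1-p->1}
[2] R0 @ {0↦1, 1↦0}  ⇒  2 nodes, 1 edges  {1-p->1}
final graph: no rule applies after step 2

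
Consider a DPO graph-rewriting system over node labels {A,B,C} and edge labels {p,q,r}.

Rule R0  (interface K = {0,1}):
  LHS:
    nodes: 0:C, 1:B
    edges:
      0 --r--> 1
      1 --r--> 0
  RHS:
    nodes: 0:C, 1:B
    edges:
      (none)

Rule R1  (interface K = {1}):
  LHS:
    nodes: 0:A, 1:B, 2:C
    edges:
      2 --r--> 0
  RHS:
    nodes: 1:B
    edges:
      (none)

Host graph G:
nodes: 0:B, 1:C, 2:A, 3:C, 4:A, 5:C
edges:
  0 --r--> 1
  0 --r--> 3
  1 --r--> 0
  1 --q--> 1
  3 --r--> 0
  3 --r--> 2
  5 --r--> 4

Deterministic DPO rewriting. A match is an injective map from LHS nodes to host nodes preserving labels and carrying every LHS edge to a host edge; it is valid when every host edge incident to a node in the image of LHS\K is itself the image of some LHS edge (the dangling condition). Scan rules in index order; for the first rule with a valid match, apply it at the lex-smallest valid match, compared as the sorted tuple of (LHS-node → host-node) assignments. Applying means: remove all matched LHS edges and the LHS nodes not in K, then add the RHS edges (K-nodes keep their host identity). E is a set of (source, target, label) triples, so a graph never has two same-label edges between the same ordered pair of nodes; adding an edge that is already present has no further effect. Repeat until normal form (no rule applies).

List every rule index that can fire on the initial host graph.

R0: 2 valid matches — {0↦1, 1↦0}, {0↦3, 1↦0}
R1: 1 valid match — {0↦4, 1↦0, 2↦5}

Answer: [R0,R1]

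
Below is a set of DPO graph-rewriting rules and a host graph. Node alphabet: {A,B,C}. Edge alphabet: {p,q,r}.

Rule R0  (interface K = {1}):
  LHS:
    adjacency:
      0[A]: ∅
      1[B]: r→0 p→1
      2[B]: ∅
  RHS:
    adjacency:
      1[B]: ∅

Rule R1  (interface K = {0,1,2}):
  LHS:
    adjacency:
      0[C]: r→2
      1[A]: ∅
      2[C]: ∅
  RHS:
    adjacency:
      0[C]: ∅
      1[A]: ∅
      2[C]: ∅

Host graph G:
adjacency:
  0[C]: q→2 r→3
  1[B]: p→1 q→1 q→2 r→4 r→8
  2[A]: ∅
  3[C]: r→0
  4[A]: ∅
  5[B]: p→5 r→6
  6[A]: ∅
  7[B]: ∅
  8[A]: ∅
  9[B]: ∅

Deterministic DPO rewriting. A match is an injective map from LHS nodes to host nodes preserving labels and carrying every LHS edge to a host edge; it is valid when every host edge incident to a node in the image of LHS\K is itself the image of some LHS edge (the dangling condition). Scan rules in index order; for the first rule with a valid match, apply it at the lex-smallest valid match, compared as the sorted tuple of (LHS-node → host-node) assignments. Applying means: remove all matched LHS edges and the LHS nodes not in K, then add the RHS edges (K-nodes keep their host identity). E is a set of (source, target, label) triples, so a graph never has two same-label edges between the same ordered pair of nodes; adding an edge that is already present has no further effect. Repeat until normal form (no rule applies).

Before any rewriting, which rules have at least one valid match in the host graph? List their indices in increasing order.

Answer: [R0,R1]

Rewrite trace:
R0: 6 valid matches — {0↦4, 1↦1, 2↦7}, {0↦4, 1↦1, 2↦9}, {0↦6, 1↦5, 2↦7} (+3 more)
R1: 8 valid matches — {0↦0, 1↦2, 2↦3}, {0↦0, 1↦4, 2↦3}, {0↦0, 1↦6, 2↦3} (+5 more)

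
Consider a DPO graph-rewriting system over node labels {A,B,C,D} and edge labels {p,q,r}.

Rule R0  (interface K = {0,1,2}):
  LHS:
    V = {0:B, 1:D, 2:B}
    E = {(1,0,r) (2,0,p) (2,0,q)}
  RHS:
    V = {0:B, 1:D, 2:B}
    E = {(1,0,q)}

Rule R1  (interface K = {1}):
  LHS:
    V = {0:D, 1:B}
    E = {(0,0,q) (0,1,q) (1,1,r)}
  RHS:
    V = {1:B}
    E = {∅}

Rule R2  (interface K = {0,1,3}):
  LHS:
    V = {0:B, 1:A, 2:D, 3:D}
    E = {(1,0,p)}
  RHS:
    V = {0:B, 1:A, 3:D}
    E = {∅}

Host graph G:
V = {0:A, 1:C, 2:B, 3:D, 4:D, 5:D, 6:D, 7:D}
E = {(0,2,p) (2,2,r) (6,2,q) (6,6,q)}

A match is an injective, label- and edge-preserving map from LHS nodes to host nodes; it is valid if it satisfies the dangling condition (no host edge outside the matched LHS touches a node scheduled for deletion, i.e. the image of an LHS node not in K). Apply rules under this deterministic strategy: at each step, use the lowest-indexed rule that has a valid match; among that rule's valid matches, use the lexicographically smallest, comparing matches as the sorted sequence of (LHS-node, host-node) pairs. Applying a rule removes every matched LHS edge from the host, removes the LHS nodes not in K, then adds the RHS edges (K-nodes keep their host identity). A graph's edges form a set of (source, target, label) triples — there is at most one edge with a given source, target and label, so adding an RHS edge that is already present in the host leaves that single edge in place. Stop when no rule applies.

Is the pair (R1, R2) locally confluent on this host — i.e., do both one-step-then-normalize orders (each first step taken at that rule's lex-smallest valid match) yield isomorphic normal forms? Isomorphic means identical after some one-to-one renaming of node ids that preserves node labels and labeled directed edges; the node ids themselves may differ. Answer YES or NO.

branch R1-first: apply at {0↦6, 1↦2} → |E|=1, then 1 more step(s) → NF |V|=6 |E|=0 V={0:A, 1:C, 2:B, 4:D, 5:D, 7:D} E=∅
branch R2-first: apply at {0↦2, 1↦0, 2↦3, 3↦4} → |E|=3, then 1 more step(s) → NF |V|=6 |E|=0 V={0:A, 1:C, 2:B, 4:D, 5:D, 7:D} E=∅
graphs isomorphic (equal up to label-preserving node renaming)

Answer: YES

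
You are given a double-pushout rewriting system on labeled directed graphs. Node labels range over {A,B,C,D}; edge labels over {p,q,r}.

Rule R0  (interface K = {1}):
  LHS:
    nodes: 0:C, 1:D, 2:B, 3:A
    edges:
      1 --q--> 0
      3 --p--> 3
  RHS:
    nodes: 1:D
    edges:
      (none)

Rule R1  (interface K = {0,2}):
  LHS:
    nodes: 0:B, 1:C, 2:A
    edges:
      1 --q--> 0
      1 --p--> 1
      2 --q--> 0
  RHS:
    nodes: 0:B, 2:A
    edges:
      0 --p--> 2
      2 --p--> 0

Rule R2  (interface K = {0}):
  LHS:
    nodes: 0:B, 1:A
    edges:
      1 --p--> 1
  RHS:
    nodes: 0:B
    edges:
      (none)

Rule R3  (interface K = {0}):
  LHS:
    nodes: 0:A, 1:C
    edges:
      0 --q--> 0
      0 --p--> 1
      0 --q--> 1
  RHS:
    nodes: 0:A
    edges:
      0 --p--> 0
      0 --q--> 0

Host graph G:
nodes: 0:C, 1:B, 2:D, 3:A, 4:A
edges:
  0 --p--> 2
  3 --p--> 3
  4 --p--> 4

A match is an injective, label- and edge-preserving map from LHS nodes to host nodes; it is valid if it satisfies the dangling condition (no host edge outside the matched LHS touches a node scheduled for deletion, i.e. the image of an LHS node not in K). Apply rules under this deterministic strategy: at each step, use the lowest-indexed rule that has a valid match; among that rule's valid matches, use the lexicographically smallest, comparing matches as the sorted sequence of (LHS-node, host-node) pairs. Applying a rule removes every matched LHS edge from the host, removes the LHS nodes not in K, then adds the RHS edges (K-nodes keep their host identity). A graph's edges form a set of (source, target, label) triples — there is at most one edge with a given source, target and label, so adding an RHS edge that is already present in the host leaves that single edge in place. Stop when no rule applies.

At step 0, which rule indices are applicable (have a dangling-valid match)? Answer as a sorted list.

R0: no valid match — LHS pattern not found
R1: no valid match — LHS pattern not found
R2: 2 valid matches — {0↦1, 1↦3}, {0↦1, 1↦4}
R3: no valid match — LHS pattern not found

Answer: [R2]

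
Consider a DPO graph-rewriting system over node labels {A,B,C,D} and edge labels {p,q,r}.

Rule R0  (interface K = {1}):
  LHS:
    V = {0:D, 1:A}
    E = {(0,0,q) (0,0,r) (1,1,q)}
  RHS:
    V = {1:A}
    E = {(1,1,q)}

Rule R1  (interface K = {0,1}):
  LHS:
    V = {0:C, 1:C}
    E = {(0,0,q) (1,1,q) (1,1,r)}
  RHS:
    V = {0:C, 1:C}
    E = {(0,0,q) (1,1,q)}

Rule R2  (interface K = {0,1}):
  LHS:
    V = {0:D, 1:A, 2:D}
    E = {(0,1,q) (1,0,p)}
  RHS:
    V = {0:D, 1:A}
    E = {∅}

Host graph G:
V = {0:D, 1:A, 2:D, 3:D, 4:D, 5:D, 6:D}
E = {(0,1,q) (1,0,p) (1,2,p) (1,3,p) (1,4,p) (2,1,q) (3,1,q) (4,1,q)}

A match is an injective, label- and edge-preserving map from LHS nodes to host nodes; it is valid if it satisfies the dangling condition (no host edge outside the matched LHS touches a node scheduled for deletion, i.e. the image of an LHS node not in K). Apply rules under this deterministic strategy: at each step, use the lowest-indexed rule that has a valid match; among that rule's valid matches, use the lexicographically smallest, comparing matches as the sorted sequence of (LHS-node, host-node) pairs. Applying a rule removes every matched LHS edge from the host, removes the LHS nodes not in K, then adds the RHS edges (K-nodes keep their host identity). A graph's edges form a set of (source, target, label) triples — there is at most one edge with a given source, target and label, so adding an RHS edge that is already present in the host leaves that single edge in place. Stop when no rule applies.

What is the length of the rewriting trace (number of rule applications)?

Answer: 4

Rewrite trace:
[0] host  ⇒  7 nodes, 8 edges  {0-q->1 1-p->0 1-p->2 1-p->3 1-p->4 2-q->1 3-q->1 4-q->1}
[1] R2 @ {0↦0, 1↦1, 2↦5}  ⇒  6 nodes, 6 edges  {1-p->2 1-p->3 1-p->4 2-q->1 3-q->1 4-q->1}
[2] R2 @ {0↦2, 1↦1, 2↦0}  ⇒  5 nodes, 4 edges  {1-p->3 1-p->4 3-q->1 4-q->1}
[3] R2 @ {0↦3, 1↦1, 2↦2}  ⇒  4 nodes, 2 edges  {1-p->4 4-q->1}
[4] R2 @ {0↦4, 1↦1, 2↦3}  ⇒  3 nodes, 0 edges  {∅}
final graph: no rule applies after step 4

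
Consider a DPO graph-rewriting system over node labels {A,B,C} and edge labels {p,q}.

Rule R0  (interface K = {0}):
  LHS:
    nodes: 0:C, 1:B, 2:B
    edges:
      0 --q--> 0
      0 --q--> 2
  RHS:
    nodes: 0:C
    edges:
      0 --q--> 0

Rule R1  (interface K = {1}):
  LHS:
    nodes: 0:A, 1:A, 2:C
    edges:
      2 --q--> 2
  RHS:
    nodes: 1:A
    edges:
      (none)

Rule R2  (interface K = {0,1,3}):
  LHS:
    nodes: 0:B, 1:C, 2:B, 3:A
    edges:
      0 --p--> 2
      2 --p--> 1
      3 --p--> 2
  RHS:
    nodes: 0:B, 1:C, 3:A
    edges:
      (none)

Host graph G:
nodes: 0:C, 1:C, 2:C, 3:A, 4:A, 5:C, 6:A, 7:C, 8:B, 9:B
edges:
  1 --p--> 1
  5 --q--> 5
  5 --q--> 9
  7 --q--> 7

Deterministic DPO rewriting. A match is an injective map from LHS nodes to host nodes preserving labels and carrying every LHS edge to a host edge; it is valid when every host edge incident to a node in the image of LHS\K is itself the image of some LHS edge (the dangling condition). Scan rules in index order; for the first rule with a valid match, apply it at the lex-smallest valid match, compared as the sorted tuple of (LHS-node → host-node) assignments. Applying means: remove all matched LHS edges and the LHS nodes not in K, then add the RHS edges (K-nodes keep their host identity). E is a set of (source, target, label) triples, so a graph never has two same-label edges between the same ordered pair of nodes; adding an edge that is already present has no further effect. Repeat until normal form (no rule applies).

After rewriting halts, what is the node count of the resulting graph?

Answer: 4

Steps:
initial: |V|=10 |E|=4  E = 1-p->1 5-q->5 5-q->9 7-q->7
step 1: apply R0 at {0↦5, 1↦8, 2↦9}  → |V|=8 |E|=3  E = 1-p->1 5-q->5 7-q->7
step 2: apply R1 at {0↦3, 1↦4, 2↦5}  → |V|=6 |E|=2  E = 1-p->1 7-q->7
step 3: apply R1 at {0↦4, 1↦6, 2↦7}  → |V|=4 |E|=1  E = 1-p->1
normal form: no rule applies after step 3
NF nodes: {0:C, 1:C, 2:C, 6:A}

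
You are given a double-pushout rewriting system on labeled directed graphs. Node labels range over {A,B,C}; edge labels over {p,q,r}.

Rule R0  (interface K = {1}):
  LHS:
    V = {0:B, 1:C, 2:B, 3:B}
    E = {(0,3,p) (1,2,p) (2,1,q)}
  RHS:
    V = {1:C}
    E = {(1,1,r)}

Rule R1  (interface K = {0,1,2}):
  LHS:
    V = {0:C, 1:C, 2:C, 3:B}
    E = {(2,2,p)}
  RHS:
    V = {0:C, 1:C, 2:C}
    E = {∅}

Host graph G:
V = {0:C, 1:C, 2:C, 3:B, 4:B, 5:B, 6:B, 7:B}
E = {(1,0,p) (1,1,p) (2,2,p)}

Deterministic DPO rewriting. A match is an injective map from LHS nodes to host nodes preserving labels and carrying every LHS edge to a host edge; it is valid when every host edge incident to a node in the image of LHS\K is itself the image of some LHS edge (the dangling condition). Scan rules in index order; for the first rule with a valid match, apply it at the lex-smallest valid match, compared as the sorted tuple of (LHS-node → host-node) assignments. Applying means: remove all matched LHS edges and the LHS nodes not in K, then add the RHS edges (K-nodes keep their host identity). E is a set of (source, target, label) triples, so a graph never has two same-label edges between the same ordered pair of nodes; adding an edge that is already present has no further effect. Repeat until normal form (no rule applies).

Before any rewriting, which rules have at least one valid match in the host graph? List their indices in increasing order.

R0: no valid match — LHS pattern not found
R1: 20 valid matches — {0↦0, 1↦1, 2↦2, 3↦3}, {0↦0, 1↦1, 2↦2, 3↦4}, {0↦0, 1↦1, 2↦2, 3↦5} (+17 more)

Answer: [R1]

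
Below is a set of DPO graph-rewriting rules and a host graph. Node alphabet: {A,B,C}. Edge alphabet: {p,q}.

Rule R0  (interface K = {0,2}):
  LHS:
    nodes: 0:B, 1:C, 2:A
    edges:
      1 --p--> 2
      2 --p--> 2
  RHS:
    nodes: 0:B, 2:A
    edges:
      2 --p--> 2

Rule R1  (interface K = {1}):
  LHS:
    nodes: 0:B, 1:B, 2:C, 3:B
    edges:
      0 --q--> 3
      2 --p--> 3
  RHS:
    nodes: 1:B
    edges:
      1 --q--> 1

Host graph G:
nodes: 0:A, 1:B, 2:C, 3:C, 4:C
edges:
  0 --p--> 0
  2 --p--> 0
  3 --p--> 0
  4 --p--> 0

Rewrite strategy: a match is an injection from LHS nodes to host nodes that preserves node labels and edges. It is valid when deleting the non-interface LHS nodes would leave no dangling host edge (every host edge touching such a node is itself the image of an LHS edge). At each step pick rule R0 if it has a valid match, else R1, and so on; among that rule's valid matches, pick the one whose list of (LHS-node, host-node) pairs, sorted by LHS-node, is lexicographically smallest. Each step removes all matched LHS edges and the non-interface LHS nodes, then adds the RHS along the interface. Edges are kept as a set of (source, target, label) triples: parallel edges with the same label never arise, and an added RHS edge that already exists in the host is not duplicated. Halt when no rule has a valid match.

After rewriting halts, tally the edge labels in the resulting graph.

[0] host  ⇒  5 nodes, 4 edges  {0-p->0 2-p->0 3-p->0 4-p->0}
[1] R0 @ {0↦1, 1↦2, 2↦0}  ⇒  4 nodes, 3 edges  {0-p->0 3-p->0 4-p->0}
[2] R0 @ {0↦1, 1↦3, 2↦0}  ⇒  3 nodes, 2 edges  {0-p->0 4-p->0}
[3] R0 @ {0↦1, 1↦4, 2↦0}  ⇒  2 nodes, 1 edges  {0-p->0}
final graph: no rule applies after step 3
NF edges: [(0, 0, 'p')]

Answer: p:1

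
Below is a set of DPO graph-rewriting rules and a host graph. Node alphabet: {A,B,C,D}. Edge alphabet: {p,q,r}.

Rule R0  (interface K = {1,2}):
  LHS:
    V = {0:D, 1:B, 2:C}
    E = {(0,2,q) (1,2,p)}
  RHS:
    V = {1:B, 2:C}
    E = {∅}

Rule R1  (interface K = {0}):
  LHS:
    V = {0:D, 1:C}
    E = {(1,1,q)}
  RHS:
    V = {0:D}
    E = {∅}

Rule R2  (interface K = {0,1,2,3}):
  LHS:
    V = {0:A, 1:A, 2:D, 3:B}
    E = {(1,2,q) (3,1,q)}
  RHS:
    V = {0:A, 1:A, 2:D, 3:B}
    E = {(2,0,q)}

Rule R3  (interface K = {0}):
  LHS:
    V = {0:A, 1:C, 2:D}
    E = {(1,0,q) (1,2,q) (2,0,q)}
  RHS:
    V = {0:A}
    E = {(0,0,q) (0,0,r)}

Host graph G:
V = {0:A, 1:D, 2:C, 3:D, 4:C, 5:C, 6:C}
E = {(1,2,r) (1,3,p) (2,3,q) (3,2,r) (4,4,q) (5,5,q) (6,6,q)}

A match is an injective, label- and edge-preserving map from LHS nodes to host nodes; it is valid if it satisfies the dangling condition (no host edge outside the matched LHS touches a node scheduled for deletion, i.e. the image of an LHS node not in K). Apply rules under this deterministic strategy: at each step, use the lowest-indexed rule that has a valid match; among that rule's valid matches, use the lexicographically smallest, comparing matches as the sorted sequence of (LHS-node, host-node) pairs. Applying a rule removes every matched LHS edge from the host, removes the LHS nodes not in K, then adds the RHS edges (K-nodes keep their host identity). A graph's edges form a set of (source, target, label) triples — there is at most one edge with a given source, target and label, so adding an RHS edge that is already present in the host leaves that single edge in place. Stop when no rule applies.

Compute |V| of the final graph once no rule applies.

Answer: 4

Steps:
initial: |V|=7 |E|=7  E = 1-r->2 1-p->3 2-q->3 3-r->2 4-q->4 5-q->5 6-q->6
step 1: apply R1 at {0↦1, 1↦4}  → |V|=6 |E|=6  E = 1-r->2 1-p->3 2-q->3 3-r->2 5-q->5 6-q->6
step 2: apply R1 at {0↦1, 1↦5}  → |V|=5 |E|=5  E = 1-r->2 1-p->3 2-q->3 3-r->2 6-q->6
step 3: apply R1 at {0↦1, 1↦6}  → |V|=4 |E|=4  E = 1-r->2 1-p->3 2-q->3 3-r->2
normal form: no rule applies after step 3
NF nodes: {0:A, 1:D, 2:C, 3:D}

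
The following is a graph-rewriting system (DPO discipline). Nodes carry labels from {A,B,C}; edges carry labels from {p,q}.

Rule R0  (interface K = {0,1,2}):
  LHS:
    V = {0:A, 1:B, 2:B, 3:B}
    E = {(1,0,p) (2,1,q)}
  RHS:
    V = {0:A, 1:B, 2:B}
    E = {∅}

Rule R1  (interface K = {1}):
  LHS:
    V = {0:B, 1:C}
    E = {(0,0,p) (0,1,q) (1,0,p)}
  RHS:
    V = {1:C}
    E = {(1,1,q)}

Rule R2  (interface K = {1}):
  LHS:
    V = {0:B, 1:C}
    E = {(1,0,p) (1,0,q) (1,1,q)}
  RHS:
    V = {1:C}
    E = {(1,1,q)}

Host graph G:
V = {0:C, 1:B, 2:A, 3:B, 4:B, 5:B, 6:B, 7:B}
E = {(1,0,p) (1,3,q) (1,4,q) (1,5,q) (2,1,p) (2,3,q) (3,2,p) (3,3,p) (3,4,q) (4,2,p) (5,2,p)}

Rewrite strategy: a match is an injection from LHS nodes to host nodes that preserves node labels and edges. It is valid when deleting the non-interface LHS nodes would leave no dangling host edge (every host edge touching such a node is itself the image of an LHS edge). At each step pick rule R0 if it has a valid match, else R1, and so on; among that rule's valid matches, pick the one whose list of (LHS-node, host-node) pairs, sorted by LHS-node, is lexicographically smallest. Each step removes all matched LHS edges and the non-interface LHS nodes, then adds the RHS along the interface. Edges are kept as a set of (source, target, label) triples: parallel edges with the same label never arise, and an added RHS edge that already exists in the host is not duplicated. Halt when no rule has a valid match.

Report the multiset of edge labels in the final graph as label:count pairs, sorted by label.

Answer: p:4 q:3

Rewrite trace:
initial: |V|=8 |E|=11  E = 1-p->0 1-q->3 1-q->4 1-q->5 2-p->1 2-q->3 3-p->2 3-p->3 3-q->4 4-p->2 5-p->2
step 1: apply R0 at {0↦2, 1↦3, 2↦1, 3↦6}  → |V|=7 |E|=9  E = 1-p->0 1-q->4 1-q->5 2-p->1 2-q->3 3-p->3 3-q->4 4-p->2 5-p->2
step 2: apply R0 at {0↦2, 1↦4, 2↦1, 3↦7}  → |V|=6 |E|=7  E = 1-p->0 1-q->5 2-p->1 2-q->3 3-p->3 3-q->4 5-p->2
halt: no rule applies after step 2
NF edges: [(1, 0, 'p'), (1, 5, 'q'), (2, 1, 'p'), (2, 3, 'q'), (3, 3, 'p'), (3, 4, 'q'), (5, 2, 'p')]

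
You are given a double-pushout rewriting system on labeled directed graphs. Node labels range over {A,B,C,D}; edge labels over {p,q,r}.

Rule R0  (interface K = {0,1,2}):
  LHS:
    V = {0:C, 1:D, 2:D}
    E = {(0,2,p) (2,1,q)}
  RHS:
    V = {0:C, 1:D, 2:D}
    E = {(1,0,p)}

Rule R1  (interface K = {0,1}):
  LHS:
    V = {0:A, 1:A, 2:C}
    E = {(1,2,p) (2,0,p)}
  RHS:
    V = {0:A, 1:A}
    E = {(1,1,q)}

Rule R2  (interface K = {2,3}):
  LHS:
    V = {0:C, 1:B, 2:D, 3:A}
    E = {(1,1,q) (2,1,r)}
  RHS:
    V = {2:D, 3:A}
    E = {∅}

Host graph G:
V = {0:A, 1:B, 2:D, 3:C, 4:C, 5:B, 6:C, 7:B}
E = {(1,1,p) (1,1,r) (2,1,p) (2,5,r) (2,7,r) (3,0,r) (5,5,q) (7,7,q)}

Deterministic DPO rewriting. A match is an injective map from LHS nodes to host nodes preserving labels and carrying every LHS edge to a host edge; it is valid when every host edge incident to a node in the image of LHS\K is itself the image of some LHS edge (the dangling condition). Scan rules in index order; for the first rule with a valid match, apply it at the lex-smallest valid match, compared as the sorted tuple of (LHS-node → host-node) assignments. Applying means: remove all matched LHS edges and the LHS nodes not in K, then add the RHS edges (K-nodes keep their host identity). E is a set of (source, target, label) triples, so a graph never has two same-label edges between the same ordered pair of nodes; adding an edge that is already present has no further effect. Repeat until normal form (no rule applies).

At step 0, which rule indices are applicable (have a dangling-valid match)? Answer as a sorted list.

Answer: [R2]

Derivation:
R0: no valid match — LHS pattern not found
R1: no valid match — LHS pattern not found
R2: 4 valid matches — {0↦4, 1↦5, 2↦2, 3↦0}, {0↦4, 1↦7, 2↦2, 3↦0}, {0↦6, 1↦5, 2↦2, 3↦0} (+1 more)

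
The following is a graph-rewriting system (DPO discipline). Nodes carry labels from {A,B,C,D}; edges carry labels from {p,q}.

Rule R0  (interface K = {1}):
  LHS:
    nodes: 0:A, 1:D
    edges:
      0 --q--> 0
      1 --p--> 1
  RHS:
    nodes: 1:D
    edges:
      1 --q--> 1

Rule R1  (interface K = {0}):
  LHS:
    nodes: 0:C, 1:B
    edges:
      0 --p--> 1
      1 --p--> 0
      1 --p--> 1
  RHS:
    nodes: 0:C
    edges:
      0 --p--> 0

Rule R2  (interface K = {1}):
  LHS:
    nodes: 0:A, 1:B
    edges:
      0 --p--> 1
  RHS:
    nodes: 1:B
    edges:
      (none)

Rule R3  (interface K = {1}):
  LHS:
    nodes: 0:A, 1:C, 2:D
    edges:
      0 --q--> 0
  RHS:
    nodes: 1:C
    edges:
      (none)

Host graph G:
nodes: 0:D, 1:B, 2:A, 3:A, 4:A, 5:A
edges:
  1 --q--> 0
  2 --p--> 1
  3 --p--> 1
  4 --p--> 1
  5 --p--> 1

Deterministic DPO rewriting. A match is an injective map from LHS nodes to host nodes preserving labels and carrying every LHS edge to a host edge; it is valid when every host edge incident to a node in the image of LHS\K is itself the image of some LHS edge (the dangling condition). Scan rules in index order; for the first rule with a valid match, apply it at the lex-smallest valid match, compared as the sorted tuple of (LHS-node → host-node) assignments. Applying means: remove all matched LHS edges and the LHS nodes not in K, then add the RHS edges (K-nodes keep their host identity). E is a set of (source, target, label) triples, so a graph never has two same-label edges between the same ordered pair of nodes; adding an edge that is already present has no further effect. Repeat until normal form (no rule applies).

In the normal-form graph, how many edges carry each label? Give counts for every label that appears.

start.  V:6 E:5  edges: 1-q->0 2-p->1 3-p->1 4-p->1 5-p->1
1. fire R2 via {0↦2, 1↦1}  →  V:5 E:4  edges: 1-q->0 3-p->1 4-p->1 5-p->1
2. fire R2 via {0↦3, 1↦1}  →  V:4 E:3  edges: 1-q->0 4-p->1 5-p->1
3. fire R2 via {0↦4, 1↦1}  →  V:3 E:2  edges: 1-q->0 5-p->1
4. fire R2 via {0↦5, 1↦1}  →  V:2 E:1  edges: 1-q->0
halt: no rule applies after step 4
NF edges: [(1, 0, 'q')]

Answer: q:1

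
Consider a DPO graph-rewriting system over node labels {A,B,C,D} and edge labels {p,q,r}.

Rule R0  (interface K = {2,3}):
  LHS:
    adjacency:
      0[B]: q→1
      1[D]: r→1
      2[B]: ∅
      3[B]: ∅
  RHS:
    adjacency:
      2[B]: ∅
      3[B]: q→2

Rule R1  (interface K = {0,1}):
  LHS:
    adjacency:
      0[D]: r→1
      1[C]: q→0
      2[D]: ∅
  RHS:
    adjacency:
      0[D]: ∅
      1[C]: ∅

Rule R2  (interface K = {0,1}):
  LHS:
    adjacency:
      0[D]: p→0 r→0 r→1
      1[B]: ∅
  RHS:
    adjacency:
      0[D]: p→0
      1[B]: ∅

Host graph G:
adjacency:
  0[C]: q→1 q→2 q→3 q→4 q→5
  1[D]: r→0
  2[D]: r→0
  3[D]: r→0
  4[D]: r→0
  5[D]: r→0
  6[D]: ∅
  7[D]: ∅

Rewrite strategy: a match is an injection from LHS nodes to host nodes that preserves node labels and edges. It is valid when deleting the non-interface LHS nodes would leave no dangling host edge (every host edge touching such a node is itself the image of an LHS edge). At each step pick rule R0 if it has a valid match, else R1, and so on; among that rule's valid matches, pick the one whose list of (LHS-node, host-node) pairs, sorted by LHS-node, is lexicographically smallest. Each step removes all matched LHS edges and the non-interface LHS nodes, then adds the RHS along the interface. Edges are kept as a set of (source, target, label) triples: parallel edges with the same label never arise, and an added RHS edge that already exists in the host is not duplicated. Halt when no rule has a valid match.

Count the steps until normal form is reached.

start.  V:8 E:10  edges: 0-q->1 0-q->2 0-q->3 0-q->4 0-q->5 1-r->0 2-r->0 3-r->0 4-r->0 5-r->0
1. fire R1 via {0↦1, 1↦0, 2↦6}  →  V:7 E:8  edges: 0-q->2 0-q->3 0-q->4 0-q->5 2-r->0 3-r->0 4-r->0 5-r->0
2. fire R1 via {0↦2, 1↦0, 2↦1}  →  V:6 E:6  edges: 0-q->3 0-q->4 0-q->5 3-r->0 4-r->0 5-r->0
3. fire R1 via {0↦3, 1↦0, 2↦2}  →  V:5 E:4  edges: 0-q->4 0-q->5 4-r->0 5-r->0
4. fire R1 via {0↦4, 1↦0, 2↦3}  →  V:4 E:2  edges: 0-q->5 5-r->0
5. fire R1 via {0↦5, 1↦0, 2↦4}  →  V:3 E:0  edges: ∅
final graph: no rule applies after step 5

Answer: 5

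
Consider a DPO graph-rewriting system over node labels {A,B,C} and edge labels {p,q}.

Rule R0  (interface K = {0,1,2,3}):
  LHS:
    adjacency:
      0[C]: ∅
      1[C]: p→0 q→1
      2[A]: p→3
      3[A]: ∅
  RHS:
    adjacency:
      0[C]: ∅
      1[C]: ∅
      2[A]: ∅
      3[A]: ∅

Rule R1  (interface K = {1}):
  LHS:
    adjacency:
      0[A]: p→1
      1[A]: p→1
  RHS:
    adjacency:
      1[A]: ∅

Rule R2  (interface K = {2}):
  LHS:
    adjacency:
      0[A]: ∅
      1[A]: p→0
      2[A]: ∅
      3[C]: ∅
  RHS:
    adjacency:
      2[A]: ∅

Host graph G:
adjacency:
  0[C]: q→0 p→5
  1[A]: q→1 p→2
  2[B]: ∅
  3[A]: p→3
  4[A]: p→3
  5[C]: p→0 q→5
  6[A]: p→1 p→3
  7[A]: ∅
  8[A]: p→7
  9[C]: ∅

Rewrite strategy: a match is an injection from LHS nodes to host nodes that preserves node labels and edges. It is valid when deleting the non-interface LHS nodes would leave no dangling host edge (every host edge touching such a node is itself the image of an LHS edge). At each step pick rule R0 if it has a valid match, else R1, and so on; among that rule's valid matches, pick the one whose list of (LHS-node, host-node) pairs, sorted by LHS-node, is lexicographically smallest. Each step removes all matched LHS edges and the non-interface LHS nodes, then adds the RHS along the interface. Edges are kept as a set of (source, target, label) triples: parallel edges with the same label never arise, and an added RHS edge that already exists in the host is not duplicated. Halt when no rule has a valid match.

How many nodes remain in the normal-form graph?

Answer: 6

Derivation:
[0] host  ⇒  10 nodes, 11 edges  {0-q->0 0-p->5 1-q->1 1-p->2 3-p->3 4-p->3 5-p->0 5-q->5 6-p->1 6-p->3 8-p->7}
[1] R0 @ {0↦0, 1↦5, 2↦4, 3↦3}  ⇒  10 nodes, 8 edges  {0-q->0 0-p->5 1-q->1 1-p->2 3-p->3 6-p->1 6-p->3 8-p->7}
[2] R0 @ {0↦5, 1↦0, 2↦6, 3↦1}  ⇒  10 nodes, 5 edges  {1-q->1 1-p->2 3-p->3 6-p->3 8-p->7}
[3] R1 @ {0↦6, 1↦3}  ⇒  9 nodes, 3 edges  {1-q->1 1-p->2 8-p->7}
[4] R2 @ {0↦7, 1↦8, 2↦1, 3↦0}  ⇒  6 nodes, 2 edges  {1-q->1 1-p->2}
final graph: no rule applies after step 4
NF nodes: {1:A, 2:B, 3:A, 4:A, 5:C, 9:C}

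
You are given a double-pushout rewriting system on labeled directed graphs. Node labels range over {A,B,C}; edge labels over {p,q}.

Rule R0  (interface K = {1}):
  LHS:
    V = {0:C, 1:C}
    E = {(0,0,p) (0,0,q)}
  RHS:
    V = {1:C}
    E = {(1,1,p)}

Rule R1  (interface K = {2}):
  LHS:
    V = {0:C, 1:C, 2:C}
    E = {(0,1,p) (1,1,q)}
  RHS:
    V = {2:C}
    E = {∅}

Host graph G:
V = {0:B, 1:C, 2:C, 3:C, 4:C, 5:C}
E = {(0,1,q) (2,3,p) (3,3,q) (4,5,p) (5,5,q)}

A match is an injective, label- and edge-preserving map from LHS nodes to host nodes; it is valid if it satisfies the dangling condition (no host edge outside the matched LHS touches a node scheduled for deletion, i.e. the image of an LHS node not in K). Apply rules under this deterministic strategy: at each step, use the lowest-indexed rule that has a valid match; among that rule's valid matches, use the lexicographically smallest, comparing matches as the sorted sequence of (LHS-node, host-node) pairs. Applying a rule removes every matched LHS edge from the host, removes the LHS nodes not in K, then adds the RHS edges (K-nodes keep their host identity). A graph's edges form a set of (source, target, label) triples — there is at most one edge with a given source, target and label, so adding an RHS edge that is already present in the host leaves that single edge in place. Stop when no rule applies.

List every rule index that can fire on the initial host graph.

R0: no valid match — LHS pattern not found
R1: 6 valid matches — {0↦2, 1↦3, 2↦1}, {0↦2, 1↦3, 2↦4}, {0↦2, 1↦3, 2↦5} (+3 more)

Answer: [R1]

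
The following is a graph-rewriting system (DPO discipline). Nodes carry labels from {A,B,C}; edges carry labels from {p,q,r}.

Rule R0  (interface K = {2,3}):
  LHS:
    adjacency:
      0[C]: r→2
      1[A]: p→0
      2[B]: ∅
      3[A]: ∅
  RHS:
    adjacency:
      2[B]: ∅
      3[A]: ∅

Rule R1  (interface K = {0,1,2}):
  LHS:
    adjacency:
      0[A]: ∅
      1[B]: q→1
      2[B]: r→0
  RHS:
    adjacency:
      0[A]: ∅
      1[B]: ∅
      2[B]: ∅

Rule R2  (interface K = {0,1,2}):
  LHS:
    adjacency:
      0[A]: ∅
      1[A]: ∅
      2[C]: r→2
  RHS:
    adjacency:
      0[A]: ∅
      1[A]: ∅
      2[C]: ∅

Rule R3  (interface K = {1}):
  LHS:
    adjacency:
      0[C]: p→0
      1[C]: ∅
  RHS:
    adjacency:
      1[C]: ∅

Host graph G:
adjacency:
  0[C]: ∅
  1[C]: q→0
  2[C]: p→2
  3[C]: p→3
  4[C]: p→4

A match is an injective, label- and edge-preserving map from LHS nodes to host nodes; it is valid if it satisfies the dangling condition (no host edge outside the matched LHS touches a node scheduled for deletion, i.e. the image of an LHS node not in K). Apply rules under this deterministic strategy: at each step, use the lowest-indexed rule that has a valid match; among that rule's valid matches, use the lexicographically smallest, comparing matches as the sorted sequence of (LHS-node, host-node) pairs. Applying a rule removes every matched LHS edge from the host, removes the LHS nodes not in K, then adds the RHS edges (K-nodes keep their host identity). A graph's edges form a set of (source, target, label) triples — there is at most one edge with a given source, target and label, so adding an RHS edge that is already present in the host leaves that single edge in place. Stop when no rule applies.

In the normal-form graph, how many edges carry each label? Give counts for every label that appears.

[0] host  ⇒  5 nodes, 4 edges  {1-q->0 2-p->2 3-p->3 4-p->4}
[1] R3 @ {0↦2, 1↦0}  ⇒  4 nodes, 3 edges  {1-q->0 3-p->3 4-p->4}
[2] R3 @ {0↦3, 1↦0}  ⇒  3 nodes, 2 edges  {1-q->0 4-p->4}
[3] R3 @ {0↦4, 1↦0}  ⇒  2 nodes, 1 edges  {1-q->0}
final graph: no rule applies after step 3
NF edges: [(1, 0, 'q')]

Answer: q:1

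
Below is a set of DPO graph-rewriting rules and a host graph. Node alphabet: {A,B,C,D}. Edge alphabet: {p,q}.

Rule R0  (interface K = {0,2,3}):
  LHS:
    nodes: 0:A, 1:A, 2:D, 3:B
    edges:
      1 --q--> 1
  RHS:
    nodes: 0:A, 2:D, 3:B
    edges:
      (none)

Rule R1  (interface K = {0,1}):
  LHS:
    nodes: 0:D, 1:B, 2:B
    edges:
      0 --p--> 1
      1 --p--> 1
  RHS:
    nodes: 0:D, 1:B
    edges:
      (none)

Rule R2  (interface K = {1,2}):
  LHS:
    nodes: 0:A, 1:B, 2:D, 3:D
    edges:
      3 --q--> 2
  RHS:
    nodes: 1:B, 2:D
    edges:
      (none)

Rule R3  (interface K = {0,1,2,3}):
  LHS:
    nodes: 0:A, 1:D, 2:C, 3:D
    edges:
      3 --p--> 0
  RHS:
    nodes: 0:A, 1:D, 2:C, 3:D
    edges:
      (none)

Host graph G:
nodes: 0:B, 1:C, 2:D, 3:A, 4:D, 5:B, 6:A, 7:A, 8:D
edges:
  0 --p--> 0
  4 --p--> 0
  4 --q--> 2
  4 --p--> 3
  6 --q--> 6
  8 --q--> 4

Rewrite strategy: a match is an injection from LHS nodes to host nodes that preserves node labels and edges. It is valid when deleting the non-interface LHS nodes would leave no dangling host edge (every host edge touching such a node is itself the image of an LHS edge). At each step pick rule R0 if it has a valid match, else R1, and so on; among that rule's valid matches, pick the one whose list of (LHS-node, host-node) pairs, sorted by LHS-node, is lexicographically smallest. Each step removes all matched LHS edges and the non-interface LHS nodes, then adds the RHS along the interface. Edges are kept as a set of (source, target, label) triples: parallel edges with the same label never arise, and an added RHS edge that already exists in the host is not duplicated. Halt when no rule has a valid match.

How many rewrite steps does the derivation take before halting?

Answer: 5

Derivation:
start.  V:9 E:6  edges: 0-p->0 4-p->0 4-q->2 4-p->3 6-q->6 8-q->4
1. fire R0 via {0↦3, 1↦6, 2↦2, 3↦0}  →  V:8 E:5  edges: 0-p->0 4-p->0 4-q->2 4-p->3 8-q->4
2. fire R1 via {0↦4, 1↦0, 2↦5}  →  V:7 E:3  edges: 4-q->2 4-p->3 8-q->4
3. fire R2 via {0↦7, 1↦0, 2↦4, 3↦8}  →  V:5 E:2  edges: 4-q->2 4-p->3
4. fire R3 via {0↦3, 1↦2, 2↦1, 3↦4}  →  V:5 E:1  edges: 4-q->2
5. fire R2 via {0↦3, 1↦0, 2↦2, 3↦4}  →  V:3 E:0  edges: ∅
final graph: no rule applies after step 5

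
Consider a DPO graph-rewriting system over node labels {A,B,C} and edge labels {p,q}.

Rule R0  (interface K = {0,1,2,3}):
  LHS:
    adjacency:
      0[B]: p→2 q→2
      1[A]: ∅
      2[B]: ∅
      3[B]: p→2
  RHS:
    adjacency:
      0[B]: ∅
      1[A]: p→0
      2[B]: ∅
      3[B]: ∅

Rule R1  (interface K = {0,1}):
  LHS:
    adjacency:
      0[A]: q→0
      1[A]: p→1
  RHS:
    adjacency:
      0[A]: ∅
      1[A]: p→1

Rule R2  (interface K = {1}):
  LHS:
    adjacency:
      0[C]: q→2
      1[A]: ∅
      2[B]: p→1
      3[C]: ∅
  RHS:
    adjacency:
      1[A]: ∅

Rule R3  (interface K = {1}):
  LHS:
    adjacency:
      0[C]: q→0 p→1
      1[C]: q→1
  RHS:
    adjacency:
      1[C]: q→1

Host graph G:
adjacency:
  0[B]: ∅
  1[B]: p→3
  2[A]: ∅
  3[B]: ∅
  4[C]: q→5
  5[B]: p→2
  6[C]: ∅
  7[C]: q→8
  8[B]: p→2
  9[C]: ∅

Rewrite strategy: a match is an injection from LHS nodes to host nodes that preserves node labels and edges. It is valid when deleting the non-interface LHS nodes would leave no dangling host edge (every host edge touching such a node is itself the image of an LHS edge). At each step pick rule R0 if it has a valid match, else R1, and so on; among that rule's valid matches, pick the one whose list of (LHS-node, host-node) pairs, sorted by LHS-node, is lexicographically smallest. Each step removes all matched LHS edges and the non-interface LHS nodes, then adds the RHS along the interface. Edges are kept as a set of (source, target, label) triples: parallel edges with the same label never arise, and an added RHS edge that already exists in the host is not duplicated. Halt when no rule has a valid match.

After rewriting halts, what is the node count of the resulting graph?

start.  V:10 E:5  edges: 1-p->3 4-q->5 5-p->2 7-q->8 8-p->2
1. fire R2 via {0↦4, 1↦2, 2↦5, 3↦6}  →  V:7 E:3  edges: 1-p->3 7-q->8 8-p->2
2. fire R2 via {0↦7, 1↦2, 2↦8, 3↦9}  →  V:4 E:1  edges: 1-p->3
halt: no rule applies after step 2
NF nodes: {0:B, 1:B, 2:A, 3:B}

Answer: 4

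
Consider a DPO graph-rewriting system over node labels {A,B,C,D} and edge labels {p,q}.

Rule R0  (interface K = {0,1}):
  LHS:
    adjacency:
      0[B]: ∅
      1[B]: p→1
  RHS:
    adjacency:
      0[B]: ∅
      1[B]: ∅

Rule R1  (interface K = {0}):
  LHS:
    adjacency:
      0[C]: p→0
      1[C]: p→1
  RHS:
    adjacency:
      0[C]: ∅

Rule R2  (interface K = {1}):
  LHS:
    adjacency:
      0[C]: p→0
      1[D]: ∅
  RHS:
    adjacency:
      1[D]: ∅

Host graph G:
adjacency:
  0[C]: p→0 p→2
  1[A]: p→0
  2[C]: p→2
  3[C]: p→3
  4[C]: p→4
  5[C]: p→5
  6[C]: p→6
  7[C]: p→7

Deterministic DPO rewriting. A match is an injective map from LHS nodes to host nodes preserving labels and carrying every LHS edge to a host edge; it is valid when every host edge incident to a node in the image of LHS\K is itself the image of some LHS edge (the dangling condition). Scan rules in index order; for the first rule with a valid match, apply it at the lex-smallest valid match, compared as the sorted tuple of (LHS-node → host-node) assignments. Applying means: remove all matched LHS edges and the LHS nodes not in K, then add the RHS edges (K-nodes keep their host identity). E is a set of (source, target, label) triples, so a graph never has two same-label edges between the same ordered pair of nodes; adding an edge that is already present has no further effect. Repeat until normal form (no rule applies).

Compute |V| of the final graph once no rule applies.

Answer: 5

Derivation:
[0] host  ⇒  8 nodes, 9 edges  {0-p->0 0-p->2 1-p->0 2-p->2 3-p->3 4-p->4 5-p->5 6-p->6 7-p->7}
[1] R1 @ {0↦0, 1↦3}  ⇒  7 nodes, 7 edges  {0-p->2 1-p->0 2-p->2 4-p->4 5-p->5 6-p->6 7-p->7}
[2] R1 @ {0↦2, 1↦4}  ⇒  6 nodes, 5 edges  {0-p->2 1-p->0 5-p->5 6-p->6 7-p->7}
[3] R1 @ {0↦5, 1↦6}  ⇒  5 nodes, 3 edges  {0-p->2 1-p->0 7-p->7}
normal form: no rule applies after step 3
NF nodes: {0:C, 1:A, 2:C, 5:C, 7:C}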